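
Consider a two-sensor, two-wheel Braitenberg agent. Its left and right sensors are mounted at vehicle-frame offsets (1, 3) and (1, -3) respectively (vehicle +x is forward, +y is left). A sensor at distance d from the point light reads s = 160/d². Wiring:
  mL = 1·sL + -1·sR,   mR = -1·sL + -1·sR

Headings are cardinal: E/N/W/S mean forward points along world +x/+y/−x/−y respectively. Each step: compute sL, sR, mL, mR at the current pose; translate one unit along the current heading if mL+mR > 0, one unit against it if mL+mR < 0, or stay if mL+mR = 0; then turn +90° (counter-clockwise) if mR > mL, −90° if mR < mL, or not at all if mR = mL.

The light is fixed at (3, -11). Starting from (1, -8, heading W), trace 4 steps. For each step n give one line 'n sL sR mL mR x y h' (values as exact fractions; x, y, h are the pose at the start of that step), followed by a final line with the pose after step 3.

0 160/9 32/9 128/9 -64/3 1 -8 W
1 5 8 -3 -13 2 -8 N
2 32/5 160 -768/5 -832/5 2 -9 E
3 80 80/13 960/13 -1120/13 1 -9 S
final 1 -8 W

n=0: pose=(1,-8,W); sL=160/9, sR=32/9; mL=128/9, mR=-64/3; mL+mR=-64/9 → advance -1; mR−mL=-320/9 → turn -1·90°
n=1: pose=(2,-8,N); sL=5, sR=8; mL=-3, mR=-13; mL+mR=-16 → advance -1; mR−mL=-10 → turn -1·90°
n=2: pose=(2,-9,E); sL=32/5, sR=160; mL=-768/5, mR=-832/5; mL+mR=-320 → advance -1; mR−mL=-64/5 → turn -1·90°
n=3: pose=(1,-9,S); sL=80, sR=80/13; mL=960/13, mR=-1120/13; mL+mR=-160/13 → advance -1; mR−mL=-160 → turn -1·90°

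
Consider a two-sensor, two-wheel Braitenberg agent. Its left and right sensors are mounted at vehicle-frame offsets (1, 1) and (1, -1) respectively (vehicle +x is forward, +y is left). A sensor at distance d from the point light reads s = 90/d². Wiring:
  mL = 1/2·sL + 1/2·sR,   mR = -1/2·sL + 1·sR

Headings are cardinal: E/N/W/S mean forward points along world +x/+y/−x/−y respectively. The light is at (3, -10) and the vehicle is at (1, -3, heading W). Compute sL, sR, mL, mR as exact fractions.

left sensor world pos  = (0, -4); dL² = 45
right sensor world pos = (0, -2); dR² = 73
sL = 90/45 = 2
sR = 90/73 = 90/73
mL = 1/2·sL + 1/2·sR = 118/73
mR = -1/2·sL + 1·sR = 17/73

2 90/73 118/73 17/73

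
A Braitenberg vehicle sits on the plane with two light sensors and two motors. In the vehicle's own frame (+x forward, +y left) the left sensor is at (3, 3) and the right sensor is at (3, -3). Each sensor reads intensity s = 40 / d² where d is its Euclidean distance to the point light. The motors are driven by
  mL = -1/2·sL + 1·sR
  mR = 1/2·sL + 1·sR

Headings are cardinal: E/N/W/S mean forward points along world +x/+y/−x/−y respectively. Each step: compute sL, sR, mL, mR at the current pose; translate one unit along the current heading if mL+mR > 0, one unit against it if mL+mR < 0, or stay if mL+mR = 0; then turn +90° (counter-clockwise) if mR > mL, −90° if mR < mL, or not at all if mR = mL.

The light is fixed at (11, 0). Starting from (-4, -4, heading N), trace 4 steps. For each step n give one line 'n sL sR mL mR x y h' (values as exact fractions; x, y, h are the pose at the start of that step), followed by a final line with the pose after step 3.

0 8/65 8/29 404/1885 636/1885 -4 -4 N
1 1/9 10/81 11/162 29/162 -4 -3 W
2 8/41 40/397 52/16277 3228/16277 -5 -3 S
3 4/17 20/109 122/1853 558/1853 -5 -4 E
final -4 -4 N

n=0: pose=(-4,-4,N); sL=8/65, sR=8/29; mL=404/1885, mR=636/1885; mL+mR=16/29 → advance +1; mR−mL=8/65 → turn +1·90°
n=1: pose=(-4,-3,W); sL=1/9, sR=10/81; mL=11/162, mR=29/162; mL+mR=20/81 → advance +1; mR−mL=1/9 → turn +1·90°
n=2: pose=(-5,-3,S); sL=8/41, sR=40/397; mL=52/16277, mR=3228/16277; mL+mR=80/397 → advance +1; mR−mL=8/41 → turn +1·90°
n=3: pose=(-5,-4,E); sL=4/17, sR=20/109; mL=122/1853, mR=558/1853; mL+mR=40/109 → advance +1; mR−mL=4/17 → turn +1·90°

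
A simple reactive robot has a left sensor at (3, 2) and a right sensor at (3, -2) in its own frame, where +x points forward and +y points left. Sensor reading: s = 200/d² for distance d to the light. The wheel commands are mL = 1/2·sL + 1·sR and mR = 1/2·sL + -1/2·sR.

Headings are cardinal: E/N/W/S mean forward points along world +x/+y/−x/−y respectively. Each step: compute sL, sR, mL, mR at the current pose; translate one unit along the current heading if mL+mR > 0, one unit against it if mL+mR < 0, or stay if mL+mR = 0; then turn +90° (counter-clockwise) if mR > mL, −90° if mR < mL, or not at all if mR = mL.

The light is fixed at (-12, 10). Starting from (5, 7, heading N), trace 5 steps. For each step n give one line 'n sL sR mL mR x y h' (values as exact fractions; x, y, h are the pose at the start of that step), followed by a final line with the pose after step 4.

0 8/9 200/361 3244/3249 544/3249 5 7 N
1 1/2 25/52 19/26 1/104 5 8 E
2 8/17 200/281 4524/4777 -576/4777 6 8 S
3 4/5 100/113 726/565 -24/565 6 7 W
4 8/9 200/361 3244/3249 544/3249 5 7 N
final 5 8 E

n=0: pose=(5,7,N); sL=8/9, sR=200/361; mL=3244/3249, mR=544/3249; mL+mR=3788/3249 → advance +1; mR−mL=-300/361 → turn -1·90°
n=1: pose=(5,8,E); sL=1/2, sR=25/52; mL=19/26, mR=1/104; mL+mR=77/104 → advance +1; mR−mL=-75/104 → turn -1·90°
n=2: pose=(6,8,S); sL=8/17, sR=200/281; mL=4524/4777, mR=-576/4777; mL+mR=3948/4777 → advance +1; mR−mL=-300/281 → turn -1·90°
n=3: pose=(6,7,W); sL=4/5, sR=100/113; mL=726/565, mR=-24/565; mL+mR=702/565 → advance +1; mR−mL=-150/113 → turn -1·90°
n=4: pose=(5,7,N); sL=8/9, sR=200/361; mL=3244/3249, mR=544/3249; mL+mR=3788/3249 → advance +1; mR−mL=-300/361 → turn -1·90°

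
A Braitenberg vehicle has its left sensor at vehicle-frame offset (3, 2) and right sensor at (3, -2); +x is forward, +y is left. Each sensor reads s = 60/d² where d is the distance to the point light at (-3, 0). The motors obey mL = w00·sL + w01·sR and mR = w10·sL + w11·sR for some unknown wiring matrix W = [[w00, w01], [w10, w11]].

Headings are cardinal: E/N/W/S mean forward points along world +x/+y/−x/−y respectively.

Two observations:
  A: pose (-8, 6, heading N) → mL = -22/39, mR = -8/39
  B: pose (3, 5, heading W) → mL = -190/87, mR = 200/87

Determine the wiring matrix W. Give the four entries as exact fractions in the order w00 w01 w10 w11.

obs A: pose=(-8,6,N) → sL=6/13, sR=2/3, mL=-22/39, mR=-8/39
obs B: pose=(3,5,W) → sL=10/3, sR=30/29, mL=-190/87, mR=200/87
sensor matrix S = [[6/13, 2/3], [10/3, 30/29]]; det S = -5920/3393
solve [mL_A; mL_B] = S·[w00; w01] and [mR_A; mR_B] = S·[w10; w11]:
  w00 = -1/2, w01 = -1/2, w10 = 1, w11 = -1

-1/2 -1/2 1 -1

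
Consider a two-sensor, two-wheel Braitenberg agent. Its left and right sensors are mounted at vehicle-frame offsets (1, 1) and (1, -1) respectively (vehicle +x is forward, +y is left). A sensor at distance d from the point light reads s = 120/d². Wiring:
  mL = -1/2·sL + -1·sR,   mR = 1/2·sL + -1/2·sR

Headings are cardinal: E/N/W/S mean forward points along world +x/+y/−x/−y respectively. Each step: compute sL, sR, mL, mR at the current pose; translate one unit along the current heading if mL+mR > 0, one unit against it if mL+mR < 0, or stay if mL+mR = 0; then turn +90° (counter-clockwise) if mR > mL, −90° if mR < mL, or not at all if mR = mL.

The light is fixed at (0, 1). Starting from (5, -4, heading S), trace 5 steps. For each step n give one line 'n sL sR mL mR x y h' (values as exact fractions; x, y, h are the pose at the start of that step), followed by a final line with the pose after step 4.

0 5/3 30/13 -245/78 -25/78 5 -4 S
1 8/3 120/61 -604/183 64/183 5 -3 E
2 20/3 60/17 -350/51 80/51 4 -3 N
3 8/3 24/5 -92/15 -16/15 4 -4 W
4 5/3 30/13 -245/78 -25/78 5 -4 S
final 5 -3 E

n=0: pose=(5,-4,S); sL=5/3, sR=30/13; mL=-245/78, mR=-25/78; mL+mR=-45/13 → advance -1; mR−mL=110/39 → turn +1·90°
n=1: pose=(5,-3,E); sL=8/3, sR=120/61; mL=-604/183, mR=64/183; mL+mR=-180/61 → advance -1; mR−mL=668/183 → turn +1·90°
n=2: pose=(4,-3,N); sL=20/3, sR=60/17; mL=-350/51, mR=80/51; mL+mR=-90/17 → advance -1; mR−mL=430/51 → turn +1·90°
n=3: pose=(4,-4,W); sL=8/3, sR=24/5; mL=-92/15, mR=-16/15; mL+mR=-36/5 → advance -1; mR−mL=76/15 → turn +1·90°
n=4: pose=(5,-4,S); sL=5/3, sR=30/13; mL=-245/78, mR=-25/78; mL+mR=-45/13 → advance -1; mR−mL=110/39 → turn +1·90°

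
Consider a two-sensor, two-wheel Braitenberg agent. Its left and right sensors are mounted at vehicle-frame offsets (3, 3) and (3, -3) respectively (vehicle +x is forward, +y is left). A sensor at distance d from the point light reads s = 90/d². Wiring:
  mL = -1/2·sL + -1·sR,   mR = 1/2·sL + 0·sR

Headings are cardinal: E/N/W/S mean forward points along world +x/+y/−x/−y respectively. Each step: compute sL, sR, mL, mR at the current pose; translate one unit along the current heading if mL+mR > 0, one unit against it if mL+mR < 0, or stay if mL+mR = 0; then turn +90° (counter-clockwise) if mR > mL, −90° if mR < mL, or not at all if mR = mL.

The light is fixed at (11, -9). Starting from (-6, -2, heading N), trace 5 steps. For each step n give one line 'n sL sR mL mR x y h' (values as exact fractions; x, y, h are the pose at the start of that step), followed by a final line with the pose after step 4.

0 9/50 45/148 -729/1850 9/100 -6 -2 N
1 90/409 90/481 -58455/196729 45/409 -6 -3 W
2 45/89 9/37 -3267/6586 45/178 -5 -3 S
3 90/269 18/37 -6507/9953 45/269 -5 -2 E
4 9/50 45/148 -729/1850 9/100 -6 -2 N
final -6 -3 W

n=0: pose=(-6,-2,N); sL=9/50, sR=45/148; mL=-729/1850, mR=9/100; mL+mR=-45/148 → advance -1; mR−mL=1791/3700 → turn +1·90°
n=1: pose=(-6,-3,W); sL=90/409, sR=90/481; mL=-58455/196729, mR=45/409; mL+mR=-90/481 → advance -1; mR−mL=80100/196729 → turn +1·90°
n=2: pose=(-5,-3,S); sL=45/89, sR=9/37; mL=-3267/6586, mR=45/178; mL+mR=-9/37 → advance -1; mR−mL=2466/3293 → turn +1·90°
n=3: pose=(-5,-2,E); sL=90/269, sR=18/37; mL=-6507/9953, mR=45/269; mL+mR=-18/37 → advance -1; mR−mL=8172/9953 → turn +1·90°
n=4: pose=(-6,-2,N); sL=9/50, sR=45/148; mL=-729/1850, mR=9/100; mL+mR=-45/148 → advance -1; mR−mL=1791/3700 → turn +1·90°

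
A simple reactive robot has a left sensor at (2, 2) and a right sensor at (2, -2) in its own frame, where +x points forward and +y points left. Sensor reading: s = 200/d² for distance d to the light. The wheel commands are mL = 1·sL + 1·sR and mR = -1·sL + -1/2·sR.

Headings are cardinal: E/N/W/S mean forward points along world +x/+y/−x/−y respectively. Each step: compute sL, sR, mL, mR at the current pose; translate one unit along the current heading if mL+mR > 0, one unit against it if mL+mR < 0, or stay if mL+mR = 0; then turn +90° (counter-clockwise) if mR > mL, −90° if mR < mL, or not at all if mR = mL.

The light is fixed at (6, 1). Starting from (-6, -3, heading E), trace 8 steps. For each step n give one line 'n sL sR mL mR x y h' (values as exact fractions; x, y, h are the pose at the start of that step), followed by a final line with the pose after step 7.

0 25/13 25/17 750/221 -1175/442 -6 -3 E
1 200/117 40/41 12880/4797 -10540/4797 -5 -3 S
2 100/109 100/89 19800/9701 -14350/9701 -5 -4 W
3 40/41 200/109 12560/4469 -8460/4469 -6 -4 N
4 25/13 25/17 750/221 -1175/442 -6 -3 E
5 200/117 40/41 12880/4797 -10540/4797 -5 -3 S
6 100/109 100/89 19800/9701 -14350/9701 -5 -4 W
7 40/41 200/109 12560/4469 -8460/4469 -6 -4 N
final -6 -3 E

n=0: pose=(-6,-3,E); sL=25/13, sR=25/17; mL=750/221, mR=-1175/442; mL+mR=25/34 → advance +1; mR−mL=-2675/442 → turn -1·90°
n=1: pose=(-5,-3,S); sL=200/117, sR=40/41; mL=12880/4797, mR=-10540/4797; mL+mR=20/41 → advance +1; mR−mL=-23420/4797 → turn -1·90°
n=2: pose=(-5,-4,W); sL=100/109, sR=100/89; mL=19800/9701, mR=-14350/9701; mL+mR=50/89 → advance +1; mR−mL=-34150/9701 → turn -1·90°
n=3: pose=(-6,-4,N); sL=40/41, sR=200/109; mL=12560/4469, mR=-8460/4469; mL+mR=100/109 → advance +1; mR−mL=-21020/4469 → turn -1·90°
n=4: pose=(-6,-3,E); sL=25/13, sR=25/17; mL=750/221, mR=-1175/442; mL+mR=25/34 → advance +1; mR−mL=-2675/442 → turn -1·90°
n=5: pose=(-5,-3,S); sL=200/117, sR=40/41; mL=12880/4797, mR=-10540/4797; mL+mR=20/41 → advance +1; mR−mL=-23420/4797 → turn -1·90°
n=6: pose=(-5,-4,W); sL=100/109, sR=100/89; mL=19800/9701, mR=-14350/9701; mL+mR=50/89 → advance +1; mR−mL=-34150/9701 → turn -1·90°
n=7: pose=(-6,-4,N); sL=40/41, sR=200/109; mL=12560/4469, mR=-8460/4469; mL+mR=100/109 → advance +1; mR−mL=-21020/4469 → turn -1·90°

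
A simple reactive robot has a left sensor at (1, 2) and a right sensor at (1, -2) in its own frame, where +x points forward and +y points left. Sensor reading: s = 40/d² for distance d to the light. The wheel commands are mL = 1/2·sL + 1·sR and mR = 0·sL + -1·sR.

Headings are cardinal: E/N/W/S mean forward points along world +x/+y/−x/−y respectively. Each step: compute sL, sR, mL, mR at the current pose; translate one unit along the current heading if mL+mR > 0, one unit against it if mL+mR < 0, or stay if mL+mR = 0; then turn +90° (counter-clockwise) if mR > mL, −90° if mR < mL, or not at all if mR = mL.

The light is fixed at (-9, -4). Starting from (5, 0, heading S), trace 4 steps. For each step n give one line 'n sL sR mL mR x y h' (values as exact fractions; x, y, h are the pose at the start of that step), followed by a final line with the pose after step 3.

n=0: pose=(5,0,S); sL=8/53, sR=40/153; mL=2732/8109, mR=-40/153; mL+mR=4/53 → advance +1; mR−mL=-4852/8109 → turn -1·90°
n=1: pose=(5,-1,W); sL=4/17, sR=20/97; mL=534/1649, mR=-20/97; mL+mR=2/17 → advance +1; mR−mL=-874/1649 → turn -1·90°
n=2: pose=(4,-1,N); sL=40/137, sR=40/241; mL=10300/33017, mR=-40/241; mL+mR=20/137 → advance +1; mR−mL=-15780/33017 → turn -1·90°
n=3: pose=(4,0,E); sL=5/29, sR=1/5; mL=83/290, mR=-1/5; mL+mR=5/58 → advance +1; mR−mL=-141/290 → turn -1·90°

0 8/53 40/153 2732/8109 -40/153 5 0 S
1 4/17 20/97 534/1649 -20/97 5 -1 W
2 40/137 40/241 10300/33017 -40/241 4 -1 N
3 5/29 1/5 83/290 -1/5 4 0 E
final 5 0 S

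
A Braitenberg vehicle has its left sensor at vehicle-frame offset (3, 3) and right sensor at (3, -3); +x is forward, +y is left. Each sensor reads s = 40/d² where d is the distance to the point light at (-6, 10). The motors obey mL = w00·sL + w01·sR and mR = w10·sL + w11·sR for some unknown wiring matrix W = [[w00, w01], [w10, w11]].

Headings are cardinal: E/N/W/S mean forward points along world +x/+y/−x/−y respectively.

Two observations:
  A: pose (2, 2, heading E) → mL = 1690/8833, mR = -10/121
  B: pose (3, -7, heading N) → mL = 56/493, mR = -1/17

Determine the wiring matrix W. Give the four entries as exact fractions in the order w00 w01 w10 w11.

obs A: pose=(2,2,E) → sL=20/73, sR=20/121, mL=1690/8833, mR=-10/121
obs B: pose=(3,-7,N) → sL=5/29, sR=2/17, mL=56/493, mR=-1/17
sensor matrix S = [[20/73, 20/121], [5/29, 2/17]]; det S = 16260/4354669
solve [mL_A; mL_B] = S·[w00; w01] and [mR_A; mR_B] = S·[w10; w11]:
  w00 = 1, w01 = -1/2, w10 = 0, w11 = -1/2

1 -1/2 0 -1/2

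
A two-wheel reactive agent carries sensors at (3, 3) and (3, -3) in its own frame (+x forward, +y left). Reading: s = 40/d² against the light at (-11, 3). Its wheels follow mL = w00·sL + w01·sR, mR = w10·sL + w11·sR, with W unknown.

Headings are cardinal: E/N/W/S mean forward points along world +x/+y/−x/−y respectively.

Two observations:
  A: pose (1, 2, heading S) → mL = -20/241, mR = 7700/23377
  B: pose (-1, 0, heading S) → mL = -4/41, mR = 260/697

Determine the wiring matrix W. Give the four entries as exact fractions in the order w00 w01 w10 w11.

-1/2 0 -1/2 1

obs A: pose=(1,2,S) → sL=40/241, sR=40/97, mL=-20/241, mR=7700/23377
obs B: pose=(-1,0,S) → sL=8/41, sR=8/17, mL=-4/41, mR=260/697
sensor matrix S = [[40/241, 40/97], [8/41, 8/17]]; det S = -38400/16293769
solve [mL_A; mL_B] = S·[w00; w01] and [mR_A; mR_B] = S·[w10; w11]:
  w00 = -1/2, w01 = 0, w10 = -1/2, w11 = 1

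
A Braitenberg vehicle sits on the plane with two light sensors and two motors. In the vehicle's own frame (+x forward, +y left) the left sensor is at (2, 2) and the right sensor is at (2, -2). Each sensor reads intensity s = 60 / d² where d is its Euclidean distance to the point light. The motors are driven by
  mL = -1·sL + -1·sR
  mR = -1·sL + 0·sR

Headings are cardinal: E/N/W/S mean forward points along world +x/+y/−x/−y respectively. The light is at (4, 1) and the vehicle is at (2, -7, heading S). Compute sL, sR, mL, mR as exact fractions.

3/5 15/29 -162/145 -3/5

left sensor world pos  = (4, -9); dL² = 100
right sensor world pos = (0, -9); dR² = 116
sL = 60/100 = 3/5
sR = 60/116 = 15/29
mL = -1·sL + -1·sR = -162/145
mR = -1·sL + 0·sR = -3/5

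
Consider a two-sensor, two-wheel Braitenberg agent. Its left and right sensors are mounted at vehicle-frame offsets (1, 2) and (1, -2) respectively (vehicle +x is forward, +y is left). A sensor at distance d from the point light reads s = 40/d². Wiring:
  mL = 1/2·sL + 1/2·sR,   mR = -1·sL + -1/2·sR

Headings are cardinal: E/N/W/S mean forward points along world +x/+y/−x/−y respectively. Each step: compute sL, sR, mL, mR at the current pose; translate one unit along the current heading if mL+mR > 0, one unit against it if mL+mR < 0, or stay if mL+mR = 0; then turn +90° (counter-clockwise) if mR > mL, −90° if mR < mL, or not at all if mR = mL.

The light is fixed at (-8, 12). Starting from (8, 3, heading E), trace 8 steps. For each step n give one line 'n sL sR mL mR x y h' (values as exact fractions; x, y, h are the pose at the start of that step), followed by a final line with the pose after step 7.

n=0: pose=(8,3,E); sL=20/169, sR=4/41; mL=748/6929, mR=-1158/6929; mL+mR=-10/169 → advance -1; mR−mL=-1906/6929 → turn -1·90°
n=1: pose=(7,3,S); sL=40/389, sR=40/269; mL=13160/104641, mR=-18540/104641; mL+mR=-20/389 → advance -1; mR−mL=-31700/104641 → turn -1·90°
n=2: pose=(7,4,W); sL=5/37, sR=5/29; mL=165/1073, mR=-475/2146; mL+mR=-5/74 → advance -1; mR−mL=-805/2146 → turn -1·90°
n=3: pose=(8,4,N); sL=8/49, sR=40/373; mL=2472/18277, mR=-3964/18277; mL+mR=-4/49 → advance -1; mR−mL=-6436/18277 → turn -1·90°
n=4: pose=(8,3,E); sL=20/169, sR=4/41; mL=748/6929, mR=-1158/6929; mL+mR=-10/169 → advance -1; mR−mL=-1906/6929 → turn -1·90°
n=5: pose=(7,3,S); sL=40/389, sR=40/269; mL=13160/104641, mR=-18540/104641; mL+mR=-20/389 → advance -1; mR−mL=-31700/104641 → turn -1·90°
n=6: pose=(7,4,W); sL=5/37, sR=5/29; mL=165/1073, mR=-475/2146; mL+mR=-5/74 → advance -1; mR−mL=-805/2146 → turn -1·90°
n=7: pose=(8,4,N); sL=8/49, sR=40/373; mL=2472/18277, mR=-3964/18277; mL+mR=-4/49 → advance -1; mR−mL=-6436/18277 → turn -1·90°

0 20/169 4/41 748/6929 -1158/6929 8 3 E
1 40/389 40/269 13160/104641 -18540/104641 7 3 S
2 5/37 5/29 165/1073 -475/2146 7 4 W
3 8/49 40/373 2472/18277 -3964/18277 8 4 N
4 20/169 4/41 748/6929 -1158/6929 8 3 E
5 40/389 40/269 13160/104641 -18540/104641 7 3 S
6 5/37 5/29 165/1073 -475/2146 7 4 W
7 8/49 40/373 2472/18277 -3964/18277 8 4 N
final 8 3 E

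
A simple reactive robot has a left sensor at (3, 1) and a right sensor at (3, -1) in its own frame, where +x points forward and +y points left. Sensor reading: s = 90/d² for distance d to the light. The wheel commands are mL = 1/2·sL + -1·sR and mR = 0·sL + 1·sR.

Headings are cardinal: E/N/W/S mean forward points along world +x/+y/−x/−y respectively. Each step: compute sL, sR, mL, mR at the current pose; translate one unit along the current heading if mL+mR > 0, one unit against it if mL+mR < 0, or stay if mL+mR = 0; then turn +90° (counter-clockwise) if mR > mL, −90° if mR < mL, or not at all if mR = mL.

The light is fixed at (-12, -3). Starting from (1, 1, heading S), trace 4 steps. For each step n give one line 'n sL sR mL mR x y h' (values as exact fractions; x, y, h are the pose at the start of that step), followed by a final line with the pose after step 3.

0 90/197 18/29 -2241/5713 18/29 1 1 S
1 45/136 9/26 -639/3536 9/26 1 0 E
2 18/41 10/29 -149/1189 10/29 2 0 N
3 9/13 45/73 -513/1898 45/73 2 1 W
final 1 1 S

n=0: pose=(1,1,S); sL=90/197, sR=18/29; mL=-2241/5713, mR=18/29; mL+mR=45/197 → advance +1; mR−mL=5787/5713 → turn +1·90°
n=1: pose=(1,0,E); sL=45/136, sR=9/26; mL=-639/3536, mR=9/26; mL+mR=45/272 → advance +1; mR−mL=1863/3536 → turn +1·90°
n=2: pose=(2,0,N); sL=18/41, sR=10/29; mL=-149/1189, mR=10/29; mL+mR=9/41 → advance +1; mR−mL=559/1189 → turn +1·90°
n=3: pose=(2,1,W); sL=9/13, sR=45/73; mL=-513/1898, mR=45/73; mL+mR=9/26 → advance +1; mR−mL=1683/1898 → turn +1·90°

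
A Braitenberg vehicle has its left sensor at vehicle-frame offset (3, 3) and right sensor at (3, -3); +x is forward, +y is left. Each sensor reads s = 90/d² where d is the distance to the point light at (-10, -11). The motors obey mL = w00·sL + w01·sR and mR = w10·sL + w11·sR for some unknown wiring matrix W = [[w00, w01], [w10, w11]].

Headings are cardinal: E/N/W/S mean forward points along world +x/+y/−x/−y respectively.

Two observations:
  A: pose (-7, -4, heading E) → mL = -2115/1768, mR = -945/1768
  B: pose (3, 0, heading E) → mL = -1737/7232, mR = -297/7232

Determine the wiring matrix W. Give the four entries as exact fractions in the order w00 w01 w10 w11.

-1/2 -1/2 1/2 -1/2

obs A: pose=(-7,-4,E) → sL=45/68, sR=45/26, mL=-2115/1768, mR=-945/1768
obs B: pose=(3,0,E) → sL=45/226, sR=9/32, mL=-1737/7232, mR=-297/7232
sensor matrix S = [[45/68, 45/26], [45/226, 9/32]]; det S = -506655/3196544
solve [mL_A; mL_B] = S·[w00; w01] and [mR_A; mR_B] = S·[w10; w11]:
  w00 = -1/2, w01 = -1/2, w10 = 1/2, w11 = -1/2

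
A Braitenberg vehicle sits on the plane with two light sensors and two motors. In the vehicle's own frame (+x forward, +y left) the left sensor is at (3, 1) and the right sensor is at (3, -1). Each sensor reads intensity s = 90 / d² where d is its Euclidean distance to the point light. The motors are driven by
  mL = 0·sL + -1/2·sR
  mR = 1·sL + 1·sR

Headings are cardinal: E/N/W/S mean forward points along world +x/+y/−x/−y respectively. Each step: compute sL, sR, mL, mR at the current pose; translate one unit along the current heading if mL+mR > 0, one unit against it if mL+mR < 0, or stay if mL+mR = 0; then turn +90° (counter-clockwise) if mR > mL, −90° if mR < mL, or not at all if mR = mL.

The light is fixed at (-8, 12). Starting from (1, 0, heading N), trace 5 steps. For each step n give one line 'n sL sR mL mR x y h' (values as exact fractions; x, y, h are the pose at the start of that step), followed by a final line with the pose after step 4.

n=0: pose=(1,0,N); sL=18/29, sR=90/181; mL=-45/181, mR=5868/5249; mL+mR=4563/5249 → advance +1; mR−mL=7173/5249 → turn +1·90°
n=1: pose=(1,1,W); sL=1/2, sR=45/68; mL=-45/136, mR=79/68; mL+mR=113/136 → advance +1; mR−mL=203/136 → turn +1·90°
n=2: pose=(0,1,S); sL=90/277, sR=18/49; mL=-9/49, mR=9396/13573; mL+mR=6903/13573 → advance +1; mR−mL=11889/13573 → turn +1·90°
n=3: pose=(0,0,E); sL=45/121, sR=9/29; mL=-9/58, mR=2394/3509; mL+mR=3699/7018 → advance +1; mR−mL=5877/7018 → turn +1·90°
n=4: pose=(1,0,N); sL=18/29, sR=90/181; mL=-45/181, mR=5868/5249; mL+mR=4563/5249 → advance +1; mR−mL=7173/5249 → turn +1·90°

0 18/29 90/181 -45/181 5868/5249 1 0 N
1 1/2 45/68 -45/136 79/68 1 1 W
2 90/277 18/49 -9/49 9396/13573 0 1 S
3 45/121 9/29 -9/58 2394/3509 0 0 E
4 18/29 90/181 -45/181 5868/5249 1 0 N
final 1 1 W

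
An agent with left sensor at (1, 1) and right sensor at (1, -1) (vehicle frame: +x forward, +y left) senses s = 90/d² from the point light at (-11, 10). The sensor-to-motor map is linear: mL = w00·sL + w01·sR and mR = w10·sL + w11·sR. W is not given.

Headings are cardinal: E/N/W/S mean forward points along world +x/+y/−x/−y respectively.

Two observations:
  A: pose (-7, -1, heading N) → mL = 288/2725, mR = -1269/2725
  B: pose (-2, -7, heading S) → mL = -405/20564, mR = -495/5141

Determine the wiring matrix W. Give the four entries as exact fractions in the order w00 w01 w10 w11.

obs A: pose=(-7,-1,N) → sL=90/109, sR=18/25, mL=288/2725, mR=-1269/2725
obs B: pose=(-2,-7,S) → sL=45/212, sR=45/194, mL=-405/20564, mR=-495/5141
sensor matrix S = [[90/109, 18/25], [45/212, 45/194]]; det S = 216837/5603690
solve [mL_A; mL_B] = S·[w00; w01] and [mR_A; mR_B] = S·[w10; w11]:
  w00 = 1, w01 = -1, w10 = -1, w11 = 1/2

1 -1 -1 1/2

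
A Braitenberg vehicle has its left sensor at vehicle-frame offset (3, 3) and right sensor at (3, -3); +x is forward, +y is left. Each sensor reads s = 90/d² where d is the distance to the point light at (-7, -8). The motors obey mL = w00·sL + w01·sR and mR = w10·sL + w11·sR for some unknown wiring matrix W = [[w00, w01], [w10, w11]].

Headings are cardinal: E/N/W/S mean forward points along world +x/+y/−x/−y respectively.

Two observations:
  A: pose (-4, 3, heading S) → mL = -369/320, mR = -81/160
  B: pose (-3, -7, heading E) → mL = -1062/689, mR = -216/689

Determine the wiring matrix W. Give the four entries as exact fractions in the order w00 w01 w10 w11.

obs A: pose=(-4,3,S) → sL=9/10, sR=45/32, mL=-369/320, mR=-81/160
obs B: pose=(-3,-7,E) → sL=18/13, sR=90/53, mL=-1062/689, mR=-216/689
sensor matrix S = [[9/10, 45/32], [18/13, 90/53]]; det S = -4617/11024
solve [mL_A; mL_B] = S·[w00; w01] and [mR_A; mR_B] = S·[w10; w11]:
  w00 = -1/2, w01 = -1/2, w10 = 1, w11 = -1

-1/2 -1/2 1 -1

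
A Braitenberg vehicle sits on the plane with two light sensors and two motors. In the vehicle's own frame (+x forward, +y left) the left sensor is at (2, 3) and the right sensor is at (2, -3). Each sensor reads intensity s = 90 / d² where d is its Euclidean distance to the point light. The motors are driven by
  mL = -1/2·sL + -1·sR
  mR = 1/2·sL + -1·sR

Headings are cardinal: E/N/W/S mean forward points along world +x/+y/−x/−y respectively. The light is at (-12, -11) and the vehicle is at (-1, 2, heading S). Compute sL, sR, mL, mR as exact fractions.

left sensor world pos  = (2, 0); dL² = 317
right sensor world pos = (-4, 0); dR² = 185
sL = 90/317 = 90/317
sR = 90/185 = 18/37
mL = -1/2·sL + -1·sR = -7371/11729
mR = 1/2·sL + -1·sR = -4041/11729

90/317 18/37 -7371/11729 -4041/11729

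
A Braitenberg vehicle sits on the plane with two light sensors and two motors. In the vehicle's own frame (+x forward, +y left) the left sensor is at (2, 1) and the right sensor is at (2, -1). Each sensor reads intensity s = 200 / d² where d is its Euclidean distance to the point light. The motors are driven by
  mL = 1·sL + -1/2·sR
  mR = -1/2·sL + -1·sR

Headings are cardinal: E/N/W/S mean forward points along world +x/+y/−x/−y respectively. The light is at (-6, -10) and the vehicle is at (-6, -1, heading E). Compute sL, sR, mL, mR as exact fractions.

25/13 50/17 100/221 -1725/442

left sensor world pos  = (-4, 0); dL² = 104
right sensor world pos = (-4, -2); dR² = 68
sL = 200/104 = 25/13
sR = 200/68 = 50/17
mL = 1·sL + -1/2·sR = 100/221
mR = -1/2·sL + -1·sR = -1725/442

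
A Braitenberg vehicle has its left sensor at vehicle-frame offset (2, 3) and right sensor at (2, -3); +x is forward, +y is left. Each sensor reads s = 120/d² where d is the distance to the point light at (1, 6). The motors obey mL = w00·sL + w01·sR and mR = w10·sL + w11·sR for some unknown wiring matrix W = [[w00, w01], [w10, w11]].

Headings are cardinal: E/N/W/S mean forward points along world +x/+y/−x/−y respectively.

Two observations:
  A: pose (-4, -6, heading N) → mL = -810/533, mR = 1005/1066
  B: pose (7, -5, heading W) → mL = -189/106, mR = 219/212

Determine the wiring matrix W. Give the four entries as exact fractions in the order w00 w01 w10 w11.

obs A: pose=(-4,-6,N) → sL=30/41, sR=15/13, mL=-810/533, mR=1005/1066
obs B: pose=(7,-5,W) → sL=30/53, sR=3/2, mL=-189/106, mR=219/212
sensor matrix S = [[30/41, 15/13], [30/53, 3/2]]; det S = 12555/28249
solve [mL_A; mL_B] = S·[w00; w01] and [mR_A; mR_B] = S·[w10; w11]:
  w00 = -1/2, w01 = -1, w10 = 1/2, w11 = 1/2

-1/2 -1 1/2 1/2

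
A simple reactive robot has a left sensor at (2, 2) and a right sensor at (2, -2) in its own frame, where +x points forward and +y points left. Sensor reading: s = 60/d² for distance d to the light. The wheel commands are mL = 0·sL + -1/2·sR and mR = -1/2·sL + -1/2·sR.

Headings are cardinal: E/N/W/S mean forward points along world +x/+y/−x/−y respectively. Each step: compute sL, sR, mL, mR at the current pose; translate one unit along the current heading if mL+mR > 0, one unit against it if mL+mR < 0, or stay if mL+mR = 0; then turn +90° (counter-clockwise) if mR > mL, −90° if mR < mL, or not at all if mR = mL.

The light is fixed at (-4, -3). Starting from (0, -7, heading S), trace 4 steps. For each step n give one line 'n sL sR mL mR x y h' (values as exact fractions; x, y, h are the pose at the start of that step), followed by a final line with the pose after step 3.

0 5/6 3/2 -3/4 -7/6 0 -7 S
1 60/29 12 -6 -204/29 0 -6 W
2 6 6/5 -3/5 -18/5 1 -6 N
3 60/53 12/17 -6/17 -828/901 1 -7 E
final 0 -7 S

n=0: pose=(0,-7,S); sL=5/6, sR=3/2; mL=-3/4, mR=-7/6; mL+mR=-23/12 → advance -1; mR−mL=-5/12 → turn -1·90°
n=1: pose=(0,-6,W); sL=60/29, sR=12; mL=-6, mR=-204/29; mL+mR=-378/29 → advance -1; mR−mL=-30/29 → turn -1·90°
n=2: pose=(1,-6,N); sL=6, sR=6/5; mL=-3/5, mR=-18/5; mL+mR=-21/5 → advance -1; mR−mL=-3 → turn -1·90°
n=3: pose=(1,-7,E); sL=60/53, sR=12/17; mL=-6/17, mR=-828/901; mL+mR=-1146/901 → advance -1; mR−mL=-30/53 → turn -1·90°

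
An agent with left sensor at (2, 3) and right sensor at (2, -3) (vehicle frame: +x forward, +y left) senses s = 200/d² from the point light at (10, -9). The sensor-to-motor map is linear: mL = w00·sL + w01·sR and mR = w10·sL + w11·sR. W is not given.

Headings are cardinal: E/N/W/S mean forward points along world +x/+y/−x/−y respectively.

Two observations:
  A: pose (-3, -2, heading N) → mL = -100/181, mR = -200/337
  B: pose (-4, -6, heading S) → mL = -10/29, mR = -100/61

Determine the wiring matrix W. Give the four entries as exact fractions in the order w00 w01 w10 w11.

obs A: pose=(-3,-2,N) → sL=200/337, sR=200/181, mL=-100/181, mR=-200/337
obs B: pose=(-4,-6,S) → sL=100/61, sR=20/29, mL=-10/29, mR=-100/61
sensor matrix S = [[200/337, 200/181], [100/61, 20/29]]; det S = -151296000/107903693
solve [mL_A; mL_B] = S·[w00; w01] and [mR_A; mR_B] = S·[w10; w11]:
  w00 = 0, w01 = -1/2, w10 = -1, w11 = 0

0 -1/2 -1 0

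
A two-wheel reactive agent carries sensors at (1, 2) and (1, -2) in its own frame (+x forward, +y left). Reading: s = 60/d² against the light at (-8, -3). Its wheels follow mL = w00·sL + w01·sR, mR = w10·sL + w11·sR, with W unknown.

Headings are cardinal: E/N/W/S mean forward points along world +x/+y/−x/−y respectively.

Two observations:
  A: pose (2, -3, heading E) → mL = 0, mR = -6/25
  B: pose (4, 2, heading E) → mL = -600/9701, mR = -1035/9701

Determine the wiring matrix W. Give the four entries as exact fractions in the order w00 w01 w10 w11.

1 -1 -1 1/2

obs A: pose=(2,-3,E) → sL=12/25, sR=12/25, mL=0, mR=-6/25
obs B: pose=(4,2,E) → sL=30/109, sR=30/89, mL=-600/9701, mR=-1035/9701
sensor matrix S = [[12/25, 12/25], [30/109, 30/89]]; det S = 288/9701
solve [mL_A; mL_B] = S·[w00; w01] and [mR_A; mR_B] = S·[w10; w11]:
  w00 = 1, w01 = -1, w10 = -1, w11 = 1/2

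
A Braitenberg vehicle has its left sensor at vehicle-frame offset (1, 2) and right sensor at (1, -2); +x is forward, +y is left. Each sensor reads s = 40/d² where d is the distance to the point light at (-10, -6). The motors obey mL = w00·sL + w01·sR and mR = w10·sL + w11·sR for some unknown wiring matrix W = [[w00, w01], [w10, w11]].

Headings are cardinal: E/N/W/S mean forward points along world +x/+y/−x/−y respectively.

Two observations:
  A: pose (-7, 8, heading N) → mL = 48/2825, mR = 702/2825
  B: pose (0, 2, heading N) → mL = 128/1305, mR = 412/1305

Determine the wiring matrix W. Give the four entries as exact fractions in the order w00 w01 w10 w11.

obs A: pose=(-7,8,N) → sL=20/113, sR=4/25, mL=48/2825, mR=702/2825
obs B: pose=(0,2,N) → sL=8/29, sR=8/45, mL=128/1305, mR=412/1305
sensor matrix S = [[20/113, 4/25], [8/29, 8/45]]; det S = -9344/737325
solve [mL_A; mL_B] = S·[w00; w01] and [mR_A; mR_B] = S·[w10; w11]:
  w00 = 1, w01 = -1, w10 = 1/2, w11 = 1

1 -1 1/2 1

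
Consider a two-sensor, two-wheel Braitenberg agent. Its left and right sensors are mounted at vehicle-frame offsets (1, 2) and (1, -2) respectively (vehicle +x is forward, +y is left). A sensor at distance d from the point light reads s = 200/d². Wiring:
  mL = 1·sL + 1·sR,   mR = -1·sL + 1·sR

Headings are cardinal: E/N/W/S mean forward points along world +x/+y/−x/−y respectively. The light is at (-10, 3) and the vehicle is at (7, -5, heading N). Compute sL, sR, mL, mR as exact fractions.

100/137 20/41 6840/5617 -1360/5617

left sensor world pos  = (5, -4); dL² = 274
right sensor world pos = (9, -4); dR² = 410
sL = 200/274 = 100/137
sR = 200/410 = 20/41
mL = 1·sL + 1·sR = 6840/5617
mR = -1·sL + 1·sR = -1360/5617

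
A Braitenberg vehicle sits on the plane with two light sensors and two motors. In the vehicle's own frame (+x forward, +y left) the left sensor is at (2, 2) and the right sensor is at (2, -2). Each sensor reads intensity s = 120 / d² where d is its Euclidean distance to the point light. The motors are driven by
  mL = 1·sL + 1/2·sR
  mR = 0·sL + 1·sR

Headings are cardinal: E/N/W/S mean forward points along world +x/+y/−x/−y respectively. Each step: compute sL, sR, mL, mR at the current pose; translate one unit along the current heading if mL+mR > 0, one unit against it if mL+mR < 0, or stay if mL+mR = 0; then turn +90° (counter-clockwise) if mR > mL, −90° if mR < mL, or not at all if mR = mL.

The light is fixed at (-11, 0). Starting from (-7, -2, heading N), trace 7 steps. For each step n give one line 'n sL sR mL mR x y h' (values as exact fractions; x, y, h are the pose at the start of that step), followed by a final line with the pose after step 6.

0 30 10/3 95/3 10/3 -7 -2 N
1 120/37 8/3 508/111 8/3 -7 -1 E
2 60/29 20/3 470/87 20/3 -6 -1 S
3 120/49 24/13 2148/637 24/13 -6 -2 E
4 3/2 15/4 27/8 15/4 -5 -2 S
5 24/13 120/89 2916/1157 120/89 -5 -3 E
6 60/53 12/5 618/265 12/5 -4 -3 S
final -4 -4 E

n=0: pose=(-7,-2,N); sL=30, sR=10/3; mL=95/3, mR=10/3; mL+mR=35 → advance +1; mR−mL=-85/3 → turn -1·90°
n=1: pose=(-7,-1,E); sL=120/37, sR=8/3; mL=508/111, mR=8/3; mL+mR=268/37 → advance +1; mR−mL=-212/111 → turn -1·90°
n=2: pose=(-6,-1,S); sL=60/29, sR=20/3; mL=470/87, mR=20/3; mL+mR=350/29 → advance +1; mR−mL=110/87 → turn +1·90°
n=3: pose=(-6,-2,E); sL=120/49, sR=24/13; mL=2148/637, mR=24/13; mL+mR=3324/637 → advance +1; mR−mL=-972/637 → turn -1·90°
n=4: pose=(-5,-2,S); sL=3/2, sR=15/4; mL=27/8, mR=15/4; mL+mR=57/8 → advance +1; mR−mL=3/8 → turn +1·90°
n=5: pose=(-5,-3,E); sL=24/13, sR=120/89; mL=2916/1157, mR=120/89; mL+mR=4476/1157 → advance +1; mR−mL=-1356/1157 → turn -1·90°
n=6: pose=(-4,-3,S); sL=60/53, sR=12/5; mL=618/265, mR=12/5; mL+mR=1254/265 → advance +1; mR−mL=18/265 → turn +1·90°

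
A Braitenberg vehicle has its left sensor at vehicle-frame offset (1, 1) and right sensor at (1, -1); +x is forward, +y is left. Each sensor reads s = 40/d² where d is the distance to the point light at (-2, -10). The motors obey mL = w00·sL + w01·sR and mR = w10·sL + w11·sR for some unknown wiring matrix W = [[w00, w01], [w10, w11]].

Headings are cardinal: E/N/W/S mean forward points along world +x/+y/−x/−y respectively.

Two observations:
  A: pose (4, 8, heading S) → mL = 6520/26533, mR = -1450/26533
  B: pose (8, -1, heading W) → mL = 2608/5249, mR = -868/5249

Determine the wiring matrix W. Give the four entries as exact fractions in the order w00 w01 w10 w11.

obs A: pose=(4,8,S) → sL=20/169, sR=20/157, mL=6520/26533, mR=-1450/26533
obs B: pose=(8,-1,W) → sL=8/29, sR=40/181, mL=2608/5249, mR=-868/5249
sensor matrix S = [[20/169, 20/157], [8/29, 40/181]]; det S = -1251840/139271717
solve [mL_A; mL_B] = S·[w00; w01] and [mR_A; mR_B] = S·[w10; w11]:
  w00 = 1, w01 = 1, w10 = -1, w11 = 1/2

1 1 -1 1/2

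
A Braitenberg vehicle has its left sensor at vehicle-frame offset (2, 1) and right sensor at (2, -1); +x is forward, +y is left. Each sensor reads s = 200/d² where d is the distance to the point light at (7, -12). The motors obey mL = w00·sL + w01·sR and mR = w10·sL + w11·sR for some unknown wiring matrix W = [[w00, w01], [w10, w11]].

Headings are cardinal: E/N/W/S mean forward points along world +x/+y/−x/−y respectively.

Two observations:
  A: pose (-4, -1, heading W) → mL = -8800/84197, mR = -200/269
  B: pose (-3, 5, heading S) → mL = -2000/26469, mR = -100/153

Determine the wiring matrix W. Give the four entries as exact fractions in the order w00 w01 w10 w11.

-1 1 -1 0

obs A: pose=(-4,-1,W) → sL=200/269, sR=200/313, mL=-8800/84197, mR=-200/269
obs B: pose=(-3,5,S) → sL=100/153, sR=100/173, mL=-2000/26469, mR=-100/153
sensor matrix S = [[200/269, 200/313], [100/153, 100/173]]; det S = 27040000/2228610393
solve [mL_A; mL_B] = S·[w00; w01] and [mR_A; mR_B] = S·[w10; w11]:
  w00 = -1, w01 = 1, w10 = -1, w11 = 0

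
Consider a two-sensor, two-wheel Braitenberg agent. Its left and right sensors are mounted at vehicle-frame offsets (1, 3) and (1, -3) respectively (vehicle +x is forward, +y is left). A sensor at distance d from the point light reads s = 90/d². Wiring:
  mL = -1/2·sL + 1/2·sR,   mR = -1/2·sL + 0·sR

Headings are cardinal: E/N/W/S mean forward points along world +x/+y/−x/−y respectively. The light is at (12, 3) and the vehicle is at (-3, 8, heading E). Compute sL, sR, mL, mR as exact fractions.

left sensor world pos  = (-2, 11); dL² = 260
right sensor world pos = (-2, 5); dR² = 200
sL = 90/260 = 9/26
sR = 90/200 = 9/20
mL = -1/2·sL + 1/2·sR = 27/520
mR = -1/2·sL + 0·sR = -9/52

9/26 9/20 27/520 -9/52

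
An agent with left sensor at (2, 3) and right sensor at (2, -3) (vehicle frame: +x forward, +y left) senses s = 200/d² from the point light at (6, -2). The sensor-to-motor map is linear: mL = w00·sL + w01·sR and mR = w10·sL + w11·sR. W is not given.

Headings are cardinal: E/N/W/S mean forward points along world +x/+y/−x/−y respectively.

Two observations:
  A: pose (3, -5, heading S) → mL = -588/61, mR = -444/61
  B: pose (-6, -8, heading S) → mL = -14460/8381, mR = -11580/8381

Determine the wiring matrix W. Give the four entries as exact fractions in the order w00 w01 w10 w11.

-1 -1/2 -1/2 -1

obs A: pose=(3,-5,S) → sL=8, sR=200/61, mL=-588/61, mR=-444/61
obs B: pose=(-6,-8,S) → sL=40/29, sR=200/289, mL=-14460/8381, mR=-11580/8381
sensor matrix S = [[8, 200/61], [40/29, 200/289]]; det S = 518400/511241
solve [mL_A; mL_B] = S·[w00; w01] and [mR_A; mR_B] = S·[w10; w11]:
  w00 = -1, w01 = -1/2, w10 = -1/2, w11 = -1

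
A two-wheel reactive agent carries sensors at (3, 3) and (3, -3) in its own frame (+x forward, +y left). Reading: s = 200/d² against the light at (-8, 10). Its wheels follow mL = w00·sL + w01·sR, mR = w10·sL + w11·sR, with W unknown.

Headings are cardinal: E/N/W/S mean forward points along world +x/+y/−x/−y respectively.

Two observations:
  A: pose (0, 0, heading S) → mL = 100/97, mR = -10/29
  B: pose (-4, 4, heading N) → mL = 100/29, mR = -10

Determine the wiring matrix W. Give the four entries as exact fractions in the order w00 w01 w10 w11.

0 1 -1/2 0

obs A: pose=(0,0,S) → sL=20/29, sR=100/97, mL=100/97, mR=-10/29
obs B: pose=(-4,4,N) → sL=20, sR=100/29, mL=100/29, mR=-10
sensor matrix S = [[20/29, 100/97], [20, 100/29]]; det S = -1488000/81577
solve [mL_A; mL_B] = S·[w00; w01] and [mR_A; mR_B] = S·[w10; w11]:
  w00 = 0, w01 = 1, w10 = -1/2, w11 = 0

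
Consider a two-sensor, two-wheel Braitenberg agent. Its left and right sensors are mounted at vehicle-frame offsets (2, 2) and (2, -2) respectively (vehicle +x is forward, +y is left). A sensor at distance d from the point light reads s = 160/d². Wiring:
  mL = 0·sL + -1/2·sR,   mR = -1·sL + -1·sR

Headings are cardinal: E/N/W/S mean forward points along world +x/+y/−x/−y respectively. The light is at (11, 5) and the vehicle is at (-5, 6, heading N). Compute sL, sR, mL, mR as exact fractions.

left sensor world pos  = (-7, 8); dL² = 333
right sensor world pos = (-3, 8); dR² = 205
sL = 160/333 = 160/333
sR = 160/205 = 32/41
mL = 0·sL + -1/2·sR = -16/41
mR = -1·sL + -1·sR = -17216/13653

160/333 32/41 -16/41 -17216/13653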